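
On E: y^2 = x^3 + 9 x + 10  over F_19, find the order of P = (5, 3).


Compute successive multiples of P until we hit O:
  1P = (5, 3)
  2P = (15, 9)
  3P = (10, 13)
  4P = (8, 10)
  5P = (3, 8)
  6P = (3, 11)
  7P = (8, 9)
  8P = (10, 6)
  ... (continuing to 11P)
  11P = O

ord(P) = 11


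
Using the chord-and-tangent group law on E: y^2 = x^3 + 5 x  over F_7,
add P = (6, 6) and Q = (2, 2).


P != Q, so use the chord formula.
s = (y2 - y1) / (x2 - x1) = (3) / (3) mod 7 = 1
x3 = s^2 - x1 - x2 mod 7 = 1^2 - 6 - 2 = 0
y3 = s (x1 - x3) - y1 mod 7 = 1 * (6 - 0) - 6 = 0

P + Q = (0, 0)


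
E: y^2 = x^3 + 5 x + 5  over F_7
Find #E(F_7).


For each x in F_7, count y with y^2 = x^3 + 5 x + 5 mod 7:
  x = 1: RHS = 4, y in [2, 5]  -> 2 point(s)
  x = 2: RHS = 2, y in [3, 4]  -> 2 point(s)
  x = 5: RHS = 1, y in [1, 6]  -> 2 point(s)
Affine points: 6. Add the point at infinity: total = 7.

#E(F_7) = 7


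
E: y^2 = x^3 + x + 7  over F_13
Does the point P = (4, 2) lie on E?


Check whether y^2 = x^3 + 1 x + 7 (mod 13) for (x, y) = (4, 2).
LHS: y^2 = 2^2 mod 13 = 4
RHS: x^3 + 1 x + 7 = 4^3 + 1*4 + 7 mod 13 = 10
LHS != RHS

No, not on the curve


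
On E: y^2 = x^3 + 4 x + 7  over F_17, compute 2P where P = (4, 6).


Doubling: s = (3 x1^2 + a) / (2 y1)
s = (3*4^2 + 4) / (2*6) mod 17 = 10
x3 = s^2 - 2 x1 mod 17 = 10^2 - 2*4 = 7
y3 = s (x1 - x3) - y1 mod 17 = 10 * (4 - 7) - 6 = 15

2P = (7, 15)


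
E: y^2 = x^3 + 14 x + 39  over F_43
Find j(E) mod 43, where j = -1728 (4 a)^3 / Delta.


Delta = -16(4 a^3 + 27 b^2) mod 43 = 7
-1728 * (4 a)^3 = -1728 * (4*14)^3 mod 43 = 11
j = 11 * 7^(-1) mod 43 = 20

j = 20 (mod 43)


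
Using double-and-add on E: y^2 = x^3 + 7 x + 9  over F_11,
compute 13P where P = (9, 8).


k = 13 = 1101_2 (binary, LSB first: 1011)
Double-and-add from P = (9, 8):
  bit 0 = 1: acc = O + (9, 8) = (9, 8)
  bit 1 = 0: acc unchanged = (9, 8)
  bit 2 = 1: acc = (9, 8) + (8, 7) = (6, 6)
  bit 3 = 1: acc = (6, 6) + (0, 3) = (8, 4)

13P = (8, 4)


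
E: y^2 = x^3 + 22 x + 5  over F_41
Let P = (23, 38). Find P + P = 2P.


Doubling: s = (3 x1^2 + a) / (2 y1)
s = (3*23^2 + 22) / (2*38) mod 41 = 12
x3 = s^2 - 2 x1 mod 41 = 12^2 - 2*23 = 16
y3 = s (x1 - x3) - y1 mod 41 = 12 * (23 - 16) - 38 = 5

2P = (16, 5)


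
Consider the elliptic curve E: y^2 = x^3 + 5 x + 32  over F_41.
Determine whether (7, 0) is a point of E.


Check whether y^2 = x^3 + 5 x + 32 (mod 41) for (x, y) = (7, 0).
LHS: y^2 = 0^2 mod 41 = 0
RHS: x^3 + 5 x + 32 = 7^3 + 5*7 + 32 mod 41 = 0
LHS = RHS

Yes, on the curve


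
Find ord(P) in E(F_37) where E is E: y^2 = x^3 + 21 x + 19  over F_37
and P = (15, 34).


Compute successive multiples of P until we hit O:
  1P = (15, 34)
  2P = (32, 14)
  3P = (28, 27)
  4P = (21, 29)
  5P = (13, 26)
  6P = (25, 0)
  7P = (13, 11)
  8P = (21, 8)
  ... (continuing to 12P)
  12P = O

ord(P) = 12


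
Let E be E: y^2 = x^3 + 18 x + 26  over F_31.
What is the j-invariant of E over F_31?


Delta = -16(4 a^3 + 27 b^2) mod 31 = 11
-1728 * (4 a)^3 = -1728 * (4*18)^3 mod 31 = 2
j = 2 * 11^(-1) mod 31 = 3

j = 3 (mod 31)


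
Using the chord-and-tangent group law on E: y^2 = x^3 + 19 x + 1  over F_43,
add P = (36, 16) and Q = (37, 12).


P != Q, so use the chord formula.
s = (y2 - y1) / (x2 - x1) = (39) / (1) mod 43 = 39
x3 = s^2 - x1 - x2 mod 43 = 39^2 - 36 - 37 = 29
y3 = s (x1 - x3) - y1 mod 43 = 39 * (36 - 29) - 16 = 42

P + Q = (29, 42)


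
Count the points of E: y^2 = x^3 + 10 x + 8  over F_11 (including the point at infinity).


For each x in F_11, count y with y^2 = x^3 + 10 x + 8 mod 11:
  x = 2: RHS = 3, y in [5, 6]  -> 2 point(s)
  x = 6: RHS = 9, y in [3, 8]  -> 2 point(s)
  x = 7: RHS = 3, y in [5, 6]  -> 2 point(s)
Affine points: 6. Add the point at infinity: total = 7.

#E(F_11) = 7


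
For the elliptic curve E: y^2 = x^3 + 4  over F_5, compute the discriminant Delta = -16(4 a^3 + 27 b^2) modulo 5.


4 a^3 + 27 b^2 = 4*0^3 + 27*4^2 = 0 + 432 = 432
Delta = -16 * (432) = -6912
Delta mod 5 = 3

Delta = 3 (mod 5)


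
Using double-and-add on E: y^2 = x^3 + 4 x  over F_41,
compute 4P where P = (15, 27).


k = 4 = 100_2 (binary, LSB first: 001)
Double-and-add from P = (15, 27):
  bit 0 = 0: acc unchanged = O
  bit 1 = 0: acc unchanged = O
  bit 2 = 1: acc = O + (0, 0) = (0, 0)

4P = (0, 0)


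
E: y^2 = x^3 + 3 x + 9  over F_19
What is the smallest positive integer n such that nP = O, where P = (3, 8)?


Compute successive multiples of P until we hit O:
  1P = (3, 8)
  2P = (18, 9)
  3P = (4, 16)
  4P = (0, 16)
  5P = (2, 2)
  6P = (12, 14)
  7P = (15, 3)
  8P = (5, 15)
  ... (continuing to 23P)
  23P = O

ord(P) = 23


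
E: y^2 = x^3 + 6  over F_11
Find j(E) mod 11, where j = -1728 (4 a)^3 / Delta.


Delta = -16(4 a^3 + 27 b^2) mod 11 = 2
-1728 * (4 a)^3 = -1728 * (4*0)^3 mod 11 = 0
j = 0 * 2^(-1) mod 11 = 0

j = 0 (mod 11)


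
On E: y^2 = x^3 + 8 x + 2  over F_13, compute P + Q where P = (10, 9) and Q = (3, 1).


P != Q, so use the chord formula.
s = (y2 - y1) / (x2 - x1) = (5) / (6) mod 13 = 3
x3 = s^2 - x1 - x2 mod 13 = 3^2 - 10 - 3 = 9
y3 = s (x1 - x3) - y1 mod 13 = 3 * (10 - 9) - 9 = 7

P + Q = (9, 7)


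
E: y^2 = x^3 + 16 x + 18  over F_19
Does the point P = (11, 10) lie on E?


Check whether y^2 = x^3 + 16 x + 18 (mod 19) for (x, y) = (11, 10).
LHS: y^2 = 10^2 mod 19 = 5
RHS: x^3 + 16 x + 18 = 11^3 + 16*11 + 18 mod 19 = 5
LHS = RHS

Yes, on the curve


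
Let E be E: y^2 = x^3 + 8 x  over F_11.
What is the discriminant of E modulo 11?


4 a^3 + 27 b^2 = 4*8^3 + 27*0^2 = 2048 + 0 = 2048
Delta = -16 * (2048) = -32768
Delta mod 11 = 1

Delta = 1 (mod 11)


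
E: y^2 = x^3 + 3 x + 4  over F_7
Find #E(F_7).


For each x in F_7, count y with y^2 = x^3 + 3 x + 4 mod 7:
  x = 0: RHS = 4, y in [2, 5]  -> 2 point(s)
  x = 1: RHS = 1, y in [1, 6]  -> 2 point(s)
  x = 2: RHS = 4, y in [2, 5]  -> 2 point(s)
  x = 5: RHS = 4, y in [2, 5]  -> 2 point(s)
  x = 6: RHS = 0, y in [0]  -> 1 point(s)
Affine points: 9. Add the point at infinity: total = 10.

#E(F_7) = 10


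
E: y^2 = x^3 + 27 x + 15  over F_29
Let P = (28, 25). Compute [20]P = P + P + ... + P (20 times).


k = 20 = 10100_2 (binary, LSB first: 00101)
Double-and-add from P = (28, 25):
  bit 0 = 0: acc unchanged = O
  bit 1 = 0: acc unchanged = O
  bit 2 = 1: acc = O + (15, 24) = (15, 24)
  bit 3 = 0: acc unchanged = (15, 24)
  bit 4 = 1: acc = (15, 24) + (26, 9) = (4, 19)

20P = (4, 19)


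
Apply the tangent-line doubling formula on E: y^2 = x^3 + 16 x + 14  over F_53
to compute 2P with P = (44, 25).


Doubling: s = (3 x1^2 + a) / (2 y1)
s = (3*44^2 + 16) / (2*25) mod 53 = 2
x3 = s^2 - 2 x1 mod 53 = 2^2 - 2*44 = 22
y3 = s (x1 - x3) - y1 mod 53 = 2 * (44 - 22) - 25 = 19

2P = (22, 19)


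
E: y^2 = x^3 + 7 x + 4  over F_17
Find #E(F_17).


For each x in F_17, count y with y^2 = x^3 + 7 x + 4 mod 17:
  x = 0: RHS = 4, y in [2, 15]  -> 2 point(s)
  x = 2: RHS = 9, y in [3, 14]  -> 2 point(s)
  x = 3: RHS = 1, y in [1, 16]  -> 2 point(s)
  x = 11: RHS = 1, y in [1, 16]  -> 2 point(s)
  x = 15: RHS = 16, y in [4, 13]  -> 2 point(s)
  x = 16: RHS = 13, y in [8, 9]  -> 2 point(s)
Affine points: 12. Add the point at infinity: total = 13.

#E(F_17) = 13


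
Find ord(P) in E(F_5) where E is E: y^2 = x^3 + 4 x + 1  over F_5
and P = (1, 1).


Compute successive multiples of P until we hit O:
  1P = (1, 1)
  2P = (4, 1)
  3P = (0, 4)
  4P = (3, 0)
  5P = (0, 1)
  6P = (4, 4)
  7P = (1, 4)
  8P = O

ord(P) = 8


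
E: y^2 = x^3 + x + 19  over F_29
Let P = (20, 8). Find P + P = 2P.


Doubling: s = (3 x1^2 + a) / (2 y1)
s = (3*20^2 + 1) / (2*8) mod 29 = 8
x3 = s^2 - 2 x1 mod 29 = 8^2 - 2*20 = 24
y3 = s (x1 - x3) - y1 mod 29 = 8 * (20 - 24) - 8 = 18

2P = (24, 18)


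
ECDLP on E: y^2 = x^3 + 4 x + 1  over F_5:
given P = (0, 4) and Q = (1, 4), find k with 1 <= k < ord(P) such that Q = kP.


Enumerate multiples of P until we hit Q = (1, 4):
  1P = (0, 4)
  2P = (4, 4)
  3P = (1, 1)
  4P = (3, 0)
  5P = (1, 4)
Match found at i = 5.

k = 5


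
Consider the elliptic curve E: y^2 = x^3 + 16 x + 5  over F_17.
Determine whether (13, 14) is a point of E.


Check whether y^2 = x^3 + 16 x + 5 (mod 17) for (x, y) = (13, 14).
LHS: y^2 = 14^2 mod 17 = 9
RHS: x^3 + 16 x + 5 = 13^3 + 16*13 + 5 mod 17 = 13
LHS != RHS

No, not on the curve


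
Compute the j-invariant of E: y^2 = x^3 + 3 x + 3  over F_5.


Delta = -16(4 a^3 + 27 b^2) mod 5 = 4
-1728 * (4 a)^3 = -1728 * (4*3)^3 mod 5 = 1
j = 1 * 4^(-1) mod 5 = 4

j = 4 (mod 5)


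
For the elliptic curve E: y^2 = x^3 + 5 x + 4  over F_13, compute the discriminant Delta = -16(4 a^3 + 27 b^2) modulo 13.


4 a^3 + 27 b^2 = 4*5^3 + 27*4^2 = 500 + 432 = 932
Delta = -16 * (932) = -14912
Delta mod 13 = 12

Delta = 12 (mod 13)


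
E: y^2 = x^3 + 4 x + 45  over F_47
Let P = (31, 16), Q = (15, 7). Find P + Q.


P != Q, so use the chord formula.
s = (y2 - y1) / (x2 - x1) = (38) / (31) mod 47 = 27
x3 = s^2 - x1 - x2 mod 47 = 27^2 - 31 - 15 = 25
y3 = s (x1 - x3) - y1 mod 47 = 27 * (31 - 25) - 16 = 5

P + Q = (25, 5)


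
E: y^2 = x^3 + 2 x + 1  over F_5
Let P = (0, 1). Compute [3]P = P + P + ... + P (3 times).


k = 3 = 11_2 (binary, LSB first: 11)
Double-and-add from P = (0, 1):
  bit 0 = 1: acc = O + (0, 1) = (0, 1)
  bit 1 = 1: acc = (0, 1) + (1, 3) = (3, 3)

3P = (3, 3)


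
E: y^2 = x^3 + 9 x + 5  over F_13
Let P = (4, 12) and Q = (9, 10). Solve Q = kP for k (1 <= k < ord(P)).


Enumerate multiples of P until we hit Q = (9, 10):
  1P = (4, 12)
  2P = (8, 11)
  3P = (10, 9)
  4P = (9, 10)
Match found at i = 4.

k = 4


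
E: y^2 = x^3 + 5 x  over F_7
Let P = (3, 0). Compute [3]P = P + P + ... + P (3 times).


k = 3 = 11_2 (binary, LSB first: 11)
Double-and-add from P = (3, 0):
  bit 0 = 1: acc = O + (3, 0) = (3, 0)
  bit 1 = 1: acc = (3, 0) + O = (3, 0)

3P = (3, 0)


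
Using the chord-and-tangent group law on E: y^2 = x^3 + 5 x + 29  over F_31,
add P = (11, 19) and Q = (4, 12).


P != Q, so use the chord formula.
s = (y2 - y1) / (x2 - x1) = (24) / (24) mod 31 = 1
x3 = s^2 - x1 - x2 mod 31 = 1^2 - 11 - 4 = 17
y3 = s (x1 - x3) - y1 mod 31 = 1 * (11 - 17) - 19 = 6

P + Q = (17, 6)


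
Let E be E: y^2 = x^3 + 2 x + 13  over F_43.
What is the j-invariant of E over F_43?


Delta = -16(4 a^3 + 27 b^2) mod 43 = 10
-1728 * (4 a)^3 = -1728 * (4*2)^3 mod 43 = 32
j = 32 * 10^(-1) mod 43 = 29

j = 29 (mod 43)


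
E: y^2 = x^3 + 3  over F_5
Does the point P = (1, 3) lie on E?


Check whether y^2 = x^3 + 0 x + 3 (mod 5) for (x, y) = (1, 3).
LHS: y^2 = 3^2 mod 5 = 4
RHS: x^3 + 0 x + 3 = 1^3 + 0*1 + 3 mod 5 = 4
LHS = RHS

Yes, on the curve


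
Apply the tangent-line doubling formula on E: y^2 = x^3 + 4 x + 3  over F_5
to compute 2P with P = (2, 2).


Doubling: s = (3 x1^2 + a) / (2 y1)
s = (3*2^2 + 4) / (2*2) mod 5 = 4
x3 = s^2 - 2 x1 mod 5 = 4^2 - 2*2 = 2
y3 = s (x1 - x3) - y1 mod 5 = 4 * (2 - 2) - 2 = 3

2P = (2, 3)


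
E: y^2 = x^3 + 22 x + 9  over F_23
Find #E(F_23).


For each x in F_23, count y with y^2 = x^3 + 22 x + 9 mod 23:
  x = 0: RHS = 9, y in [3, 20]  -> 2 point(s)
  x = 1: RHS = 9, y in [3, 20]  -> 2 point(s)
  x = 4: RHS = 0, y in [0]  -> 1 point(s)
  x = 6: RHS = 12, y in [9, 14]  -> 2 point(s)
  x = 7: RHS = 0, y in [0]  -> 1 point(s)
  x = 9: RHS = 16, y in [4, 19]  -> 2 point(s)
  x = 11: RHS = 18, y in [8, 15]  -> 2 point(s)
  x = 12: RHS = 0, y in [0]  -> 1 point(s)
  x = 13: RHS = 8, y in [10, 13]  -> 2 point(s)
  x = 14: RHS = 2, y in [5, 18]  -> 2 point(s)
  x = 16: RHS = 18, y in [8, 15]  -> 2 point(s)
  x = 17: RHS = 6, y in [11, 12]  -> 2 point(s)
  x = 18: RHS = 4, y in [2, 21]  -> 2 point(s)
  x = 19: RHS = 18, y in [8, 15]  -> 2 point(s)
  x = 20: RHS = 8, y in [10, 13]  -> 2 point(s)
  x = 21: RHS = 3, y in [7, 16]  -> 2 point(s)
  x = 22: RHS = 9, y in [3, 20]  -> 2 point(s)
Affine points: 31. Add the point at infinity: total = 32.

#E(F_23) = 32


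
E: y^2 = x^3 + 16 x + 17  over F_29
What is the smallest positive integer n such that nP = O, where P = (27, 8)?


Compute successive multiples of P until we hit O:
  1P = (27, 8)
  2P = (27, 21)
  3P = O

ord(P) = 3


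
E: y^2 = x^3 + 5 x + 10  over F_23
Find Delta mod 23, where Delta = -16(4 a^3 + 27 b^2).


4 a^3 + 27 b^2 = 4*5^3 + 27*10^2 = 500 + 2700 = 3200
Delta = -16 * (3200) = -51200
Delta mod 23 = 21

Delta = 21 (mod 23)


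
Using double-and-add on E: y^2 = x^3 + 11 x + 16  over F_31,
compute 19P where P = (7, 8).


k = 19 = 10011_2 (binary, LSB first: 11001)
Double-and-add from P = (7, 8):
  bit 0 = 1: acc = O + (7, 8) = (7, 8)
  bit 1 = 1: acc = (7, 8) + (22, 26) = (27, 30)
  bit 2 = 0: acc unchanged = (27, 30)
  bit 3 = 0: acc unchanged = (27, 30)
  bit 4 = 1: acc = (27, 30) + (1, 20) = (7, 23)

19P = (7, 23)


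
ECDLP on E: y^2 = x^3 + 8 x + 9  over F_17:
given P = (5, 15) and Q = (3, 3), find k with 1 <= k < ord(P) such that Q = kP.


Enumerate multiples of P until we hit Q = (3, 3):
  1P = (5, 15)
  2P = (3, 3)
Match found at i = 2.

k = 2


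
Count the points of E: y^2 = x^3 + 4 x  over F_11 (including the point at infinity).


For each x in F_11, count y with y^2 = x^3 + 4 x + 0 mod 11:
  x = 0: RHS = 0, y in [0]  -> 1 point(s)
  x = 1: RHS = 5, y in [4, 7]  -> 2 point(s)
  x = 2: RHS = 5, y in [4, 7]  -> 2 point(s)
  x = 4: RHS = 3, y in [5, 6]  -> 2 point(s)
  x = 6: RHS = 9, y in [3, 8]  -> 2 point(s)
  x = 8: RHS = 5, y in [4, 7]  -> 2 point(s)
Affine points: 11. Add the point at infinity: total = 12.

#E(F_11) = 12


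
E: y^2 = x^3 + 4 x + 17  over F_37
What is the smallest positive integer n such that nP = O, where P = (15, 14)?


Compute successive multiples of P until we hit O:
  1P = (15, 14)
  2P = (10, 24)
  3P = (16, 25)
  4P = (16, 12)
  5P = (10, 13)
  6P = (15, 23)
  7P = O

ord(P) = 7


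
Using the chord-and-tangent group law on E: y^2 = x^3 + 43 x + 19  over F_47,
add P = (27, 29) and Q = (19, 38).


P != Q, so use the chord formula.
s = (y2 - y1) / (x2 - x1) = (9) / (39) mod 47 = 40
x3 = s^2 - x1 - x2 mod 47 = 40^2 - 27 - 19 = 3
y3 = s (x1 - x3) - y1 mod 47 = 40 * (27 - 3) - 29 = 38

P + Q = (3, 38)


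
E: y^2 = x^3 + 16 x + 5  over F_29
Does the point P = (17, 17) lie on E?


Check whether y^2 = x^3 + 16 x + 5 (mod 29) for (x, y) = (17, 17).
LHS: y^2 = 17^2 mod 29 = 28
RHS: x^3 + 16 x + 5 = 17^3 + 16*17 + 5 mod 29 = 28
LHS = RHS

Yes, on the curve


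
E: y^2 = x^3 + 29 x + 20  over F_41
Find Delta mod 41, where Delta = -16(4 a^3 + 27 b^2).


4 a^3 + 27 b^2 = 4*29^3 + 27*20^2 = 97556 + 10800 = 108356
Delta = -16 * (108356) = -1733696
Delta mod 41 = 30

Delta = 30 (mod 41)


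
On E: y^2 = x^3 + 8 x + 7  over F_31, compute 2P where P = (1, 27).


Doubling: s = (3 x1^2 + a) / (2 y1)
s = (3*1^2 + 8) / (2*27) mod 31 = 18
x3 = s^2 - 2 x1 mod 31 = 18^2 - 2*1 = 12
y3 = s (x1 - x3) - y1 mod 31 = 18 * (1 - 12) - 27 = 23

2P = (12, 23)


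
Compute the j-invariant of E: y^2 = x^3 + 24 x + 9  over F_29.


Delta = -16(4 a^3 + 27 b^2) mod 29 = 7
-1728 * (4 a)^3 = -1728 * (4*24)^3 mod 29 = 19
j = 19 * 7^(-1) mod 29 = 11

j = 11 (mod 29)


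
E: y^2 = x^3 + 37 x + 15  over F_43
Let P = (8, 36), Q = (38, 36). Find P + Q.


P != Q, so use the chord formula.
s = (y2 - y1) / (x2 - x1) = (0) / (30) mod 43 = 0
x3 = s^2 - x1 - x2 mod 43 = 0^2 - 8 - 38 = 40
y3 = s (x1 - x3) - y1 mod 43 = 0 * (8 - 40) - 36 = 7

P + Q = (40, 7)


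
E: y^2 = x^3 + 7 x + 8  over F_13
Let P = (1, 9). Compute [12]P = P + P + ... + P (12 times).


k = 12 = 1100_2 (binary, LSB first: 0011)
Double-and-add from P = (1, 9):
  bit 0 = 0: acc unchanged = O
  bit 1 = 0: acc unchanged = O
  bit 2 = 1: acc = O + (8, 2) = (8, 2)
  bit 3 = 1: acc = (8, 2) + (11, 8) = (11, 5)

12P = (11, 5)


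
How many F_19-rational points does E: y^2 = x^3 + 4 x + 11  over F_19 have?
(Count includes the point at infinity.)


For each x in F_19, count y with y^2 = x^3 + 4 x + 11 mod 19:
  x = 0: RHS = 11, y in [7, 12]  -> 2 point(s)
  x = 1: RHS = 16, y in [4, 15]  -> 2 point(s)
  x = 5: RHS = 4, y in [2, 17]  -> 2 point(s)
  x = 6: RHS = 4, y in [2, 17]  -> 2 point(s)
  x = 8: RHS = 4, y in [2, 17]  -> 2 point(s)
  x = 9: RHS = 16, y in [4, 15]  -> 2 point(s)
  x = 10: RHS = 6, y in [5, 14]  -> 2 point(s)
  x = 12: RHS = 1, y in [1, 18]  -> 2 point(s)
  x = 15: RHS = 7, y in [8, 11]  -> 2 point(s)
  x = 18: RHS = 6, y in [5, 14]  -> 2 point(s)
Affine points: 20. Add the point at infinity: total = 21.

#E(F_19) = 21


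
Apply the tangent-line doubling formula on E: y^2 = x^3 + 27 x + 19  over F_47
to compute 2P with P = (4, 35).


Doubling: s = (3 x1^2 + a) / (2 y1)
s = (3*4^2 + 27) / (2*35) mod 47 = 38
x3 = s^2 - 2 x1 mod 47 = 38^2 - 2*4 = 26
y3 = s (x1 - x3) - y1 mod 47 = 38 * (4 - 26) - 35 = 22

2P = (26, 22)


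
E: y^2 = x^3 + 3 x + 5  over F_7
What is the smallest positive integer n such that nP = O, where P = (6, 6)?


Compute successive multiples of P until we hit O:
  1P = (6, 6)
  2P = (4, 2)
  3P = (1, 4)
  4P = (1, 3)
  5P = (4, 5)
  6P = (6, 1)
  7P = O

ord(P) = 7


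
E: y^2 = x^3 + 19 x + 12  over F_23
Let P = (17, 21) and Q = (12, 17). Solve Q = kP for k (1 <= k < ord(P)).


Enumerate multiples of P until we hit Q = (12, 17):
  1P = (17, 21)
  2P = (21, 14)
  3P = (1, 20)
  4P = (13, 8)
  5P = (5, 18)
  6P = (14, 20)
  7P = (10, 12)
  8P = (0, 14)
  9P = (8, 3)
  10P = (2, 9)
  11P = (12, 6)
  12P = (3, 21)
  13P = (3, 2)
  14P = (12, 17)
Match found at i = 14.

k = 14


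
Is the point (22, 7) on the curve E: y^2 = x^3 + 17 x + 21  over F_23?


Check whether y^2 = x^3 + 17 x + 21 (mod 23) for (x, y) = (22, 7).
LHS: y^2 = 7^2 mod 23 = 3
RHS: x^3 + 17 x + 21 = 22^3 + 17*22 + 21 mod 23 = 3
LHS = RHS

Yes, on the curve


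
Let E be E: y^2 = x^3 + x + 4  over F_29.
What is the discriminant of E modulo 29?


4 a^3 + 27 b^2 = 4*1^3 + 27*4^2 = 4 + 432 = 436
Delta = -16 * (436) = -6976
Delta mod 29 = 13

Delta = 13 (mod 29)


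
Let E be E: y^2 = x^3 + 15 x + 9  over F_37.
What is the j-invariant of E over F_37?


Delta = -16(4 a^3 + 27 b^2) mod 37 = 16
-1728 * (4 a)^3 = -1728 * (4*15)^3 mod 37 = 8
j = 8 * 16^(-1) mod 37 = 19

j = 19 (mod 37)


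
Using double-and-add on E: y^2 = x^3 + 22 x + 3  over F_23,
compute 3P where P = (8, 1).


k = 3 = 11_2 (binary, LSB first: 11)
Double-and-add from P = (8, 1):
  bit 0 = 1: acc = O + (8, 1) = (8, 1)
  bit 1 = 1: acc = (8, 1) + (2, 20) = (16, 9)

3P = (16, 9)


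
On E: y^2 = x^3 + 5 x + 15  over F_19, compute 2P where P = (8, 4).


Doubling: s = (3 x1^2 + a) / (2 y1)
s = (3*8^2 + 5) / (2*4) mod 19 = 8
x3 = s^2 - 2 x1 mod 19 = 8^2 - 2*8 = 10
y3 = s (x1 - x3) - y1 mod 19 = 8 * (8 - 10) - 4 = 18

2P = (10, 18)


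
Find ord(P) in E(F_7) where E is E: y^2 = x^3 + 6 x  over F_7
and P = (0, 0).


Compute successive multiples of P until we hit O:
  1P = (0, 0)
  2P = O

ord(P) = 2


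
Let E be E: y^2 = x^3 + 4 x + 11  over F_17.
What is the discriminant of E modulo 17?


4 a^3 + 27 b^2 = 4*4^3 + 27*11^2 = 256 + 3267 = 3523
Delta = -16 * (3523) = -56368
Delta mod 17 = 4

Delta = 4 (mod 17)


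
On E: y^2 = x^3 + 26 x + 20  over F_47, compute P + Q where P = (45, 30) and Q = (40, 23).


P != Q, so use the chord formula.
s = (y2 - y1) / (x2 - x1) = (40) / (42) mod 47 = 39
x3 = s^2 - x1 - x2 mod 47 = 39^2 - 45 - 40 = 26
y3 = s (x1 - x3) - y1 mod 47 = 39 * (45 - 26) - 30 = 6

P + Q = (26, 6)


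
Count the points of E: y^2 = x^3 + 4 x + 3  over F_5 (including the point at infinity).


For each x in F_5, count y with y^2 = x^3 + 4 x + 3 mod 5:
  x = 2: RHS = 4, y in [2, 3]  -> 2 point(s)
Affine points: 2. Add the point at infinity: total = 3.

#E(F_5) = 3


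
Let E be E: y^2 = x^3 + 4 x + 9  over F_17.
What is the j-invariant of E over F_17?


Delta = -16(4 a^3 + 27 b^2) mod 17 = 12
-1728 * (4 a)^3 = -1728 * (4*4)^3 mod 17 = 11
j = 11 * 12^(-1) mod 17 = 8

j = 8 (mod 17)


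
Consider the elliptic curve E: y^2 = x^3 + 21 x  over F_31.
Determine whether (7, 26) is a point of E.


Check whether y^2 = x^3 + 21 x + 0 (mod 31) for (x, y) = (7, 26).
LHS: y^2 = 26^2 mod 31 = 25
RHS: x^3 + 21 x + 0 = 7^3 + 21*7 + 0 mod 31 = 25
LHS = RHS

Yes, on the curve


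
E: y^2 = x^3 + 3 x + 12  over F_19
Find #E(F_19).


For each x in F_19, count y with y^2 = x^3 + 3 x + 12 mod 19:
  x = 1: RHS = 16, y in [4, 15]  -> 2 point(s)
  x = 2: RHS = 7, y in [8, 11]  -> 2 point(s)
  x = 5: RHS = 0, y in [0]  -> 1 point(s)
  x = 8: RHS = 16, y in [4, 15]  -> 2 point(s)
  x = 10: RHS = 16, y in [4, 15]  -> 2 point(s)
  x = 12: RHS = 9, y in [3, 16]  -> 2 point(s)
  x = 13: RHS = 6, y in [5, 14]  -> 2 point(s)
  x = 14: RHS = 5, y in [9, 10]  -> 2 point(s)
  x = 17: RHS = 17, y in [6, 13]  -> 2 point(s)
Affine points: 17. Add the point at infinity: total = 18.

#E(F_19) = 18


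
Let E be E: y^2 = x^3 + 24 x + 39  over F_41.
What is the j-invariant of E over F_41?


Delta = -16(4 a^3 + 27 b^2) mod 41 = 38
-1728 * (4 a)^3 = -1728 * (4*24)^3 mod 41 = 18
j = 18 * 38^(-1) mod 41 = 35

j = 35 (mod 41)


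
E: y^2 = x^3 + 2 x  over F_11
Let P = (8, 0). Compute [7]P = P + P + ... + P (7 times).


k = 7 = 111_2 (binary, LSB first: 111)
Double-and-add from P = (8, 0):
  bit 0 = 1: acc = O + (8, 0) = (8, 0)
  bit 1 = 1: acc = (8, 0) + O = (8, 0)
  bit 2 = 1: acc = (8, 0) + O = (8, 0)

7P = (8, 0)


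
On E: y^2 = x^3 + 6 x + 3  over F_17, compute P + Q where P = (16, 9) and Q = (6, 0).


P != Q, so use the chord formula.
s = (y2 - y1) / (x2 - x1) = (8) / (7) mod 17 = 6
x3 = s^2 - x1 - x2 mod 17 = 6^2 - 16 - 6 = 14
y3 = s (x1 - x3) - y1 mod 17 = 6 * (16 - 14) - 9 = 3

P + Q = (14, 3)


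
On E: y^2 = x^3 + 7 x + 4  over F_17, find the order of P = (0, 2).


Compute successive multiples of P until we hit O:
  1P = (0, 2)
  2P = (2, 3)
  3P = (11, 1)
  4P = (15, 4)
  5P = (3, 1)
  6P = (16, 9)
  7P = (16, 8)
  8P = (3, 16)
  ... (continuing to 13P)
  13P = O

ord(P) = 13


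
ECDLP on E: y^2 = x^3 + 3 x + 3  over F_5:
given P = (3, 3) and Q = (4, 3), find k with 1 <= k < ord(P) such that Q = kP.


Enumerate multiples of P until we hit Q = (4, 3):
  1P = (3, 3)
  2P = (4, 2)
  3P = (4, 3)
Match found at i = 3.

k = 3


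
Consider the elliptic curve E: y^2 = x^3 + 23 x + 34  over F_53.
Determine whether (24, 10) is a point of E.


Check whether y^2 = x^3 + 23 x + 34 (mod 53) for (x, y) = (24, 10).
LHS: y^2 = 10^2 mod 53 = 47
RHS: x^3 + 23 x + 34 = 24^3 + 23*24 + 34 mod 53 = 47
LHS = RHS

Yes, on the curve


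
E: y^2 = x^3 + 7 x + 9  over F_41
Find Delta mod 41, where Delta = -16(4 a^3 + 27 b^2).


4 a^3 + 27 b^2 = 4*7^3 + 27*9^2 = 1372 + 2187 = 3559
Delta = -16 * (3559) = -56944
Delta mod 41 = 5

Delta = 5 (mod 41)


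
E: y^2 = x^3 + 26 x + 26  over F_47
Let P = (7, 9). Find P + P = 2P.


Doubling: s = (3 x1^2 + a) / (2 y1)
s = (3*7^2 + 26) / (2*9) mod 47 = 7
x3 = s^2 - 2 x1 mod 47 = 7^2 - 2*7 = 35
y3 = s (x1 - x3) - y1 mod 47 = 7 * (7 - 35) - 9 = 30

2P = (35, 30)


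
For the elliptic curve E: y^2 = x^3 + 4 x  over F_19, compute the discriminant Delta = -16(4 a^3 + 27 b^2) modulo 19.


4 a^3 + 27 b^2 = 4*4^3 + 27*0^2 = 256 + 0 = 256
Delta = -16 * (256) = -4096
Delta mod 19 = 8

Delta = 8 (mod 19)


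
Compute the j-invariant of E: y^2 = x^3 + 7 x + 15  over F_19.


Delta = -16(4 a^3 + 27 b^2) mod 19 = 16
-1728 * (4 a)^3 = -1728 * (4*7)^3 mod 19 = 7
j = 7 * 16^(-1) mod 19 = 4

j = 4 (mod 19)


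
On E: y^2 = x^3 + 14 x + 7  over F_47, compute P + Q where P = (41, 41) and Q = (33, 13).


P != Q, so use the chord formula.
s = (y2 - y1) / (x2 - x1) = (19) / (39) mod 47 = 27
x3 = s^2 - x1 - x2 mod 47 = 27^2 - 41 - 33 = 44
y3 = s (x1 - x3) - y1 mod 47 = 27 * (41 - 44) - 41 = 19

P + Q = (44, 19)


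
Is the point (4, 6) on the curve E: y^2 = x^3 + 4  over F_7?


Check whether y^2 = x^3 + 0 x + 4 (mod 7) for (x, y) = (4, 6).
LHS: y^2 = 6^2 mod 7 = 1
RHS: x^3 + 0 x + 4 = 4^3 + 0*4 + 4 mod 7 = 5
LHS != RHS

No, not on the curve


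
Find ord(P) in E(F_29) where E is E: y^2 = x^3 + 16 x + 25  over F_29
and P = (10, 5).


Compute successive multiples of P until we hit O:
  1P = (10, 5)
  2P = (3, 19)
  3P = (20, 15)
  4P = (0, 5)
  5P = (19, 24)
  6P = (22, 18)
  7P = (2, 23)
  8P = (13, 9)
  ... (continuing to 33P)
  33P = O

ord(P) = 33


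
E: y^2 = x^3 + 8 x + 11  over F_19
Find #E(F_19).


For each x in F_19, count y with y^2 = x^3 + 8 x + 11 mod 19:
  x = 0: RHS = 11, y in [7, 12]  -> 2 point(s)
  x = 1: RHS = 1, y in [1, 18]  -> 2 point(s)
  x = 2: RHS = 16, y in [4, 15]  -> 2 point(s)
  x = 3: RHS = 5, y in [9, 10]  -> 2 point(s)
  x = 5: RHS = 5, y in [9, 10]  -> 2 point(s)
  x = 6: RHS = 9, y in [3, 16]  -> 2 point(s)
  x = 7: RHS = 11, y in [7, 12]  -> 2 point(s)
  x = 8: RHS = 17, y in [6, 13]  -> 2 point(s)
  x = 11: RHS = 5, y in [9, 10]  -> 2 point(s)
  x = 12: RHS = 11, y in [7, 12]  -> 2 point(s)
  x = 14: RHS = 17, y in [6, 13]  -> 2 point(s)
  x = 16: RHS = 17, y in [6, 13]  -> 2 point(s)
  x = 17: RHS = 6, y in [5, 14]  -> 2 point(s)
Affine points: 26. Add the point at infinity: total = 27.

#E(F_19) = 27


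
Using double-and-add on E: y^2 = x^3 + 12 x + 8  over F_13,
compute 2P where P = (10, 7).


k = 2 = 10_2 (binary, LSB first: 01)
Double-and-add from P = (10, 7):
  bit 0 = 0: acc unchanged = O
  bit 1 = 1: acc = O + (6, 6) = (6, 6)

2P = (6, 6)


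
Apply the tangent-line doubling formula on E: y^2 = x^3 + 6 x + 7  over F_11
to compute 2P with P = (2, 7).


Doubling: s = (3 x1^2 + a) / (2 y1)
s = (3*2^2 + 6) / (2*7) mod 11 = 6
x3 = s^2 - 2 x1 mod 11 = 6^2 - 2*2 = 10
y3 = s (x1 - x3) - y1 mod 11 = 6 * (2 - 10) - 7 = 0

2P = (10, 0)


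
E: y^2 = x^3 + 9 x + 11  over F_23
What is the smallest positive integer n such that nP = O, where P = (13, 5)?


Compute successive multiples of P until we hit O:
  1P = (13, 5)
  2P = (21, 10)
  3P = (7, 16)
  4P = (7, 7)
  5P = (21, 13)
  6P = (13, 18)
  7P = O

ord(P) = 7


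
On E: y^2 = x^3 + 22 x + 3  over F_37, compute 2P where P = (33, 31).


Doubling: s = (3 x1^2 + a) / (2 y1)
s = (3*33^2 + 22) / (2*31) mod 37 = 25
x3 = s^2 - 2 x1 mod 37 = 25^2 - 2*33 = 4
y3 = s (x1 - x3) - y1 mod 37 = 25 * (33 - 4) - 31 = 28

2P = (4, 28)


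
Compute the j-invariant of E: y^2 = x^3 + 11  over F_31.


Delta = -16(4 a^3 + 27 b^2) mod 31 = 25
-1728 * (4 a)^3 = -1728 * (4*0)^3 mod 31 = 0
j = 0 * 25^(-1) mod 31 = 0

j = 0 (mod 31)


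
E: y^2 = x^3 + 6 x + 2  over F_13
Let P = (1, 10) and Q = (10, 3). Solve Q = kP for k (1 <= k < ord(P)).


Enumerate multiples of P until we hit Q = (10, 3):
  1P = (1, 10)
  2P = (10, 10)
  3P = (2, 3)
  4P = (7, 6)
  5P = (4, 5)
  6P = (5, 1)
  7P = (8, 9)
  8P = (8, 4)
  9P = (5, 12)
  10P = (4, 8)
  11P = (7, 7)
  12P = (2, 10)
  13P = (10, 3)
Match found at i = 13.

k = 13


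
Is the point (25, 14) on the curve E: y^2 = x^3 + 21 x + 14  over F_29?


Check whether y^2 = x^3 + 21 x + 14 (mod 29) for (x, y) = (25, 14).
LHS: y^2 = 14^2 mod 29 = 22
RHS: x^3 + 21 x + 14 = 25^3 + 21*25 + 14 mod 29 = 11
LHS != RHS

No, not on the curve


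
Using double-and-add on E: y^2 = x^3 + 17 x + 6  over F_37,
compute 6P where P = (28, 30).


k = 6 = 110_2 (binary, LSB first: 011)
Double-and-add from P = (28, 30):
  bit 0 = 0: acc unchanged = O
  bit 1 = 1: acc = O + (8, 32) = (8, 32)
  bit 2 = 1: acc = (8, 32) + (9, 0) = (8, 5)

6P = (8, 5)


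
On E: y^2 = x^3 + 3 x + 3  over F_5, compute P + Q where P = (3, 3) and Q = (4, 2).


P != Q, so use the chord formula.
s = (y2 - y1) / (x2 - x1) = (4) / (1) mod 5 = 4
x3 = s^2 - x1 - x2 mod 5 = 4^2 - 3 - 4 = 4
y3 = s (x1 - x3) - y1 mod 5 = 4 * (3 - 4) - 3 = 3

P + Q = (4, 3)


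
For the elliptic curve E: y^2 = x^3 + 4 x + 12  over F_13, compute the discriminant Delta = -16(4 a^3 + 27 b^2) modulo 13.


4 a^3 + 27 b^2 = 4*4^3 + 27*12^2 = 256 + 3888 = 4144
Delta = -16 * (4144) = -66304
Delta mod 13 = 9

Delta = 9 (mod 13)


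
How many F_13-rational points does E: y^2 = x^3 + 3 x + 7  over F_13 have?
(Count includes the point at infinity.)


For each x in F_13, count y with y^2 = x^3 + 3 x + 7 mod 13:
  x = 3: RHS = 4, y in [2, 11]  -> 2 point(s)
  x = 5: RHS = 4, y in [2, 11]  -> 2 point(s)
  x = 8: RHS = 10, y in [6, 7]  -> 2 point(s)
  x = 9: RHS = 9, y in [3, 10]  -> 2 point(s)
  x = 10: RHS = 10, y in [6, 7]  -> 2 point(s)
  x = 12: RHS = 3, y in [4, 9]  -> 2 point(s)
Affine points: 12. Add the point at infinity: total = 13.

#E(F_13) = 13


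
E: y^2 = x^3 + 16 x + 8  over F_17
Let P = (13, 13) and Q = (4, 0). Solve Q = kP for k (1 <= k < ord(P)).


Enumerate multiples of P until we hit Q = (4, 0):
  1P = (13, 13)
  2P = (4, 0)
Match found at i = 2.

k = 2


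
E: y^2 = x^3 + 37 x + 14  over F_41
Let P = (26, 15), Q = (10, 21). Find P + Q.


P != Q, so use the chord formula.
s = (y2 - y1) / (x2 - x1) = (6) / (25) mod 41 = 15
x3 = s^2 - x1 - x2 mod 41 = 15^2 - 26 - 10 = 25
y3 = s (x1 - x3) - y1 mod 41 = 15 * (26 - 25) - 15 = 0

P + Q = (25, 0)


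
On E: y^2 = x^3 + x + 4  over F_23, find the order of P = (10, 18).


Compute successive multiples of P until we hit O:
  1P = (10, 18)
  2P = (15, 6)
  3P = (1, 11)
  4P = (18, 9)
  5P = (11, 9)
  6P = (14, 18)
  7P = (22, 5)
  8P = (0, 21)
  ... (continuing to 29P)
  29P = O

ord(P) = 29


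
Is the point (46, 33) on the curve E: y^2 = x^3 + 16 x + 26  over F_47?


Check whether y^2 = x^3 + 16 x + 26 (mod 47) for (x, y) = (46, 33).
LHS: y^2 = 33^2 mod 47 = 8
RHS: x^3 + 16 x + 26 = 46^3 + 16*46 + 26 mod 47 = 9
LHS != RHS

No, not on the curve


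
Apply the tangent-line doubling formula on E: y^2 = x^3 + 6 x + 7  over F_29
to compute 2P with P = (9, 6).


Doubling: s = (3 x1^2 + a) / (2 y1)
s = (3*9^2 + 6) / (2*6) mod 29 = 28
x3 = s^2 - 2 x1 mod 29 = 28^2 - 2*9 = 12
y3 = s (x1 - x3) - y1 mod 29 = 28 * (9 - 12) - 6 = 26

2P = (12, 26)


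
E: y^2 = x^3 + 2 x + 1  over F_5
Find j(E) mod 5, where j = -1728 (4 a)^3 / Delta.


Delta = -16(4 a^3 + 27 b^2) mod 5 = 1
-1728 * (4 a)^3 = -1728 * (4*2)^3 mod 5 = 4
j = 4 * 1^(-1) mod 5 = 4

j = 4 (mod 5)


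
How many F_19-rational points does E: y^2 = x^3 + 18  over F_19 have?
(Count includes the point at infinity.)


For each x in F_19, count y with y^2 = x^3 + 0 x + 18 mod 19:
  x = 1: RHS = 0, y in [0]  -> 1 point(s)
  x = 2: RHS = 7, y in [8, 11]  -> 2 point(s)
  x = 3: RHS = 7, y in [8, 11]  -> 2 point(s)
  x = 4: RHS = 6, y in [5, 14]  -> 2 point(s)
  x = 6: RHS = 6, y in [5, 14]  -> 2 point(s)
  x = 7: RHS = 0, y in [0]  -> 1 point(s)
  x = 8: RHS = 17, y in [6, 13]  -> 2 point(s)
  x = 9: RHS = 6, y in [5, 14]  -> 2 point(s)
  x = 10: RHS = 11, y in [7, 12]  -> 2 point(s)
  x = 11: RHS = 0, y in [0]  -> 1 point(s)
  x = 12: RHS = 17, y in [6, 13]  -> 2 point(s)
  x = 13: RHS = 11, y in [7, 12]  -> 2 point(s)
  x = 14: RHS = 7, y in [8, 11]  -> 2 point(s)
  x = 15: RHS = 11, y in [7, 12]  -> 2 point(s)
  x = 18: RHS = 17, y in [6, 13]  -> 2 point(s)
Affine points: 27. Add the point at infinity: total = 28.

#E(F_19) = 28


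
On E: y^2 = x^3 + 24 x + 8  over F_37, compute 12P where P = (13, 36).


k = 12 = 1100_2 (binary, LSB first: 0011)
Double-and-add from P = (13, 36):
  bit 0 = 0: acc unchanged = O
  bit 1 = 0: acc unchanged = O
  bit 2 = 1: acc = O + (35, 27) = (35, 27)
  bit 3 = 1: acc = (35, 27) + (25, 29) = (17, 36)

12P = (17, 36)


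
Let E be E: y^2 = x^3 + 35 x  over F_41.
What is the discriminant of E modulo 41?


4 a^3 + 27 b^2 = 4*35^3 + 27*0^2 = 171500 + 0 = 171500
Delta = -16 * (171500) = -2744000
Delta mod 41 = 7

Delta = 7 (mod 41)


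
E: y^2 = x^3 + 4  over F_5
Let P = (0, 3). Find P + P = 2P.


Doubling: s = (3 x1^2 + a) / (2 y1)
s = (3*0^2 + 0) / (2*3) mod 5 = 0
x3 = s^2 - 2 x1 mod 5 = 0^2 - 2*0 = 0
y3 = s (x1 - x3) - y1 mod 5 = 0 * (0 - 0) - 3 = 2

2P = (0, 2)


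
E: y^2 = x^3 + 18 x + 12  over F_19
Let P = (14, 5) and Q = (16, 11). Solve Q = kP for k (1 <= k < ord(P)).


Enumerate multiples of P until we hit Q = (16, 11):
  1P = (14, 5)
  2P = (7, 5)
  3P = (17, 14)
  4P = (16, 8)
  5P = (15, 3)
  6P = (13, 12)
  7P = (3, 13)
  8P = (3, 6)
  9P = (13, 7)
  10P = (15, 16)
  11P = (16, 11)
Match found at i = 11.

k = 11


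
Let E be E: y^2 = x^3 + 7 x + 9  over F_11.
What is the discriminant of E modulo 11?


4 a^3 + 27 b^2 = 4*7^3 + 27*9^2 = 1372 + 2187 = 3559
Delta = -16 * (3559) = -56944
Delta mod 11 = 3

Delta = 3 (mod 11)


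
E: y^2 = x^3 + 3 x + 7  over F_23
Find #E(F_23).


For each x in F_23, count y with y^2 = x^3 + 3 x + 7 mod 23:
  x = 5: RHS = 9, y in [3, 20]  -> 2 point(s)
  x = 7: RHS = 3, y in [7, 16]  -> 2 point(s)
  x = 9: RHS = 4, y in [2, 21]  -> 2 point(s)
  x = 10: RHS = 2, y in [5, 18]  -> 2 point(s)
  x = 12: RHS = 0, y in [0]  -> 1 point(s)
  x = 13: RHS = 12, y in [9, 14]  -> 2 point(s)
  x = 15: RHS = 0, y in [0]  -> 1 point(s)
  x = 17: RHS = 3, y in [7, 16]  -> 2 point(s)
  x = 19: RHS = 0, y in [0]  -> 1 point(s)
  x = 21: RHS = 16, y in [4, 19]  -> 2 point(s)
  x = 22: RHS = 3, y in [7, 16]  -> 2 point(s)
Affine points: 19. Add the point at infinity: total = 20.

#E(F_23) = 20


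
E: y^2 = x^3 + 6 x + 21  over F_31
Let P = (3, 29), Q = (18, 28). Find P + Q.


P != Q, so use the chord formula.
s = (y2 - y1) / (x2 - x1) = (30) / (15) mod 31 = 2
x3 = s^2 - x1 - x2 mod 31 = 2^2 - 3 - 18 = 14
y3 = s (x1 - x3) - y1 mod 31 = 2 * (3 - 14) - 29 = 11

P + Q = (14, 11)


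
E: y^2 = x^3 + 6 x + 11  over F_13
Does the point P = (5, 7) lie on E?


Check whether y^2 = x^3 + 6 x + 11 (mod 13) for (x, y) = (5, 7).
LHS: y^2 = 7^2 mod 13 = 10
RHS: x^3 + 6 x + 11 = 5^3 + 6*5 + 11 mod 13 = 10
LHS = RHS

Yes, on the curve


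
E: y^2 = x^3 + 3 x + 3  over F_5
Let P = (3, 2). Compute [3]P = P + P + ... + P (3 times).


k = 3 = 11_2 (binary, LSB first: 11)
Double-and-add from P = (3, 2):
  bit 0 = 1: acc = O + (3, 2) = (3, 2)
  bit 1 = 1: acc = (3, 2) + (4, 3) = (4, 2)

3P = (4, 2)


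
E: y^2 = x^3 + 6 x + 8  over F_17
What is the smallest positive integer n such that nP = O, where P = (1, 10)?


Compute successive multiples of P until we hit O:
  1P = (1, 10)
  2P = (7, 6)
  3P = (0, 12)
  4P = (3, 11)
  5P = (9, 3)
  6P = (16, 1)
  7P = (16, 16)
  8P = (9, 14)
  ... (continuing to 13P)
  13P = O

ord(P) = 13


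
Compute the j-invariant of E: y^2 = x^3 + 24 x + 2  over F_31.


Delta = -16(4 a^3 + 27 b^2) mod 31 = 12
-1728 * (4 a)^3 = -1728 * (4*24)^3 mod 31 = 30
j = 30 * 12^(-1) mod 31 = 18

j = 18 (mod 31)


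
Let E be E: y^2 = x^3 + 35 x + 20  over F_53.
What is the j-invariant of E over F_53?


Delta = -16(4 a^3 + 27 b^2) mod 53 = 2
-1728 * (4 a)^3 = -1728 * (4*35)^3 mod 53 = 15
j = 15 * 2^(-1) mod 53 = 34

j = 34 (mod 53)


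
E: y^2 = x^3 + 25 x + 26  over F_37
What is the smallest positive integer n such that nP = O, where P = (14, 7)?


Compute successive multiples of P until we hit O:
  1P = (14, 7)
  2P = (2, 11)
  3P = (17, 31)
  4P = (33, 26)
  5P = (28, 16)
  6P = (36, 0)
  7P = (28, 21)
  8P = (33, 11)
  ... (continuing to 12P)
  12P = O

ord(P) = 12


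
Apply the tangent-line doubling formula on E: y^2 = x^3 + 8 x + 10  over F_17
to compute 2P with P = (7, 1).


Doubling: s = (3 x1^2 + a) / (2 y1)
s = (3*7^2 + 8) / (2*1) mod 17 = 1
x3 = s^2 - 2 x1 mod 17 = 1^2 - 2*7 = 4
y3 = s (x1 - x3) - y1 mod 17 = 1 * (7 - 4) - 1 = 2

2P = (4, 2)


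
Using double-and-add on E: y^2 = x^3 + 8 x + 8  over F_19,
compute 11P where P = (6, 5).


k = 11 = 1011_2 (binary, LSB first: 1101)
Double-and-add from P = (6, 5):
  bit 0 = 1: acc = O + (6, 5) = (6, 5)
  bit 1 = 1: acc = (6, 5) + (4, 3) = (10, 10)
  bit 2 = 0: acc unchanged = (10, 10)
  bit 3 = 1: acc = (10, 10) + (9, 12) = (4, 16)

11P = (4, 16)


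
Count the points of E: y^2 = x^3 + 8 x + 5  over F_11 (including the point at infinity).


For each x in F_11, count y with y^2 = x^3 + 8 x + 5 mod 11:
  x = 0: RHS = 5, y in [4, 7]  -> 2 point(s)
  x = 1: RHS = 3, y in [5, 6]  -> 2 point(s)
  x = 3: RHS = 1, y in [1, 10]  -> 2 point(s)
  x = 5: RHS = 5, y in [4, 7]  -> 2 point(s)
  x = 6: RHS = 5, y in [4, 7]  -> 2 point(s)
  x = 8: RHS = 9, y in [3, 8]  -> 2 point(s)
  x = 9: RHS = 3, y in [5, 6]  -> 2 point(s)
Affine points: 14. Add the point at infinity: total = 15.

#E(F_11) = 15


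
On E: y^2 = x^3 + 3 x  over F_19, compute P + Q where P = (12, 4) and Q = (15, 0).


P != Q, so use the chord formula.
s = (y2 - y1) / (x2 - x1) = (15) / (3) mod 19 = 5
x3 = s^2 - x1 - x2 mod 19 = 5^2 - 12 - 15 = 17
y3 = s (x1 - x3) - y1 mod 19 = 5 * (12 - 17) - 4 = 9

P + Q = (17, 9)


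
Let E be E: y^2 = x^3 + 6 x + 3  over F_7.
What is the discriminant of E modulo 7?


4 a^3 + 27 b^2 = 4*6^3 + 27*3^2 = 864 + 243 = 1107
Delta = -16 * (1107) = -17712
Delta mod 7 = 5

Delta = 5 (mod 7)


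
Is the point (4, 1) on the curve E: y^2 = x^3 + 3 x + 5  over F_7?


Check whether y^2 = x^3 + 3 x + 5 (mod 7) for (x, y) = (4, 1).
LHS: y^2 = 1^2 mod 7 = 1
RHS: x^3 + 3 x + 5 = 4^3 + 3*4 + 5 mod 7 = 4
LHS != RHS

No, not on the curve


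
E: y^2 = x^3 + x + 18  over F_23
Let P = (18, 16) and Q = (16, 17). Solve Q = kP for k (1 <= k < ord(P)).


Enumerate multiples of P until we hit Q = (16, 17):
  1P = (18, 16)
  2P = (16, 6)
  3P = (14, 4)
  4P = (0, 15)
  5P = (17, 16)
  6P = (11, 7)
  7P = (21, 13)
  8P = (8, 20)
  9P = (22, 4)
  10P = (15, 21)
  11P = (3, 5)
  12P = (10, 19)
  13P = (7, 0)
  14P = (10, 4)
  15P = (3, 18)
  16P = (15, 2)
  17P = (22, 19)
  18P = (8, 3)
  19P = (21, 10)
  20P = (11, 16)
  21P = (17, 7)
  22P = (0, 8)
  23P = (14, 19)
  24P = (16, 17)
Match found at i = 24.

k = 24


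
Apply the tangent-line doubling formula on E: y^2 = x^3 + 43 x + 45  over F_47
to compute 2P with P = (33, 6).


Doubling: s = (3 x1^2 + a) / (2 y1)
s = (3*33^2 + 43) / (2*6) mod 47 = 33
x3 = s^2 - 2 x1 mod 47 = 33^2 - 2*33 = 36
y3 = s (x1 - x3) - y1 mod 47 = 33 * (33 - 36) - 6 = 36

2P = (36, 36)


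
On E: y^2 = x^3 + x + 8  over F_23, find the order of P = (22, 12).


Compute successive multiples of P until we hit O:
  1P = (22, 12)
  2P = (18, 4)
  3P = (10, 12)
  4P = (14, 11)
  5P = (19, 20)
  6P = (7, 17)
  7P = (12, 0)
  8P = (7, 6)
  ... (continuing to 14P)
  14P = O

ord(P) = 14


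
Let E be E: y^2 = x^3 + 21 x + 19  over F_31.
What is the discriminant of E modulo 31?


4 a^3 + 27 b^2 = 4*21^3 + 27*19^2 = 37044 + 9747 = 46791
Delta = -16 * (46791) = -748656
Delta mod 31 = 25

Delta = 25 (mod 31)


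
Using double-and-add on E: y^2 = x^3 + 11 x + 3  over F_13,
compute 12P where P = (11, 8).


k = 12 = 1100_2 (binary, LSB first: 0011)
Double-and-add from P = (11, 8):
  bit 0 = 0: acc unchanged = O
  bit 1 = 0: acc unchanged = O
  bit 2 = 1: acc = O + (6, 5) = (6, 5)
  bit 3 = 1: acc = (6, 5) + (0, 4) = (11, 5)

12P = (11, 5)


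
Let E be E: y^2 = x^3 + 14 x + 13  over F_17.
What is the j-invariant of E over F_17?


Delta = -16(4 a^3 + 27 b^2) mod 17 = 1
-1728 * (4 a)^3 = -1728 * (4*14)^3 mod 17 = 2
j = 2 * 1^(-1) mod 17 = 2

j = 2 (mod 17)


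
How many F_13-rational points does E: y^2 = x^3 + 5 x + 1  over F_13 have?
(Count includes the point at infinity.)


For each x in F_13, count y with y^2 = x^3 + 5 x + 1 mod 13:
  x = 0: RHS = 1, y in [1, 12]  -> 2 point(s)
  x = 3: RHS = 4, y in [2, 11]  -> 2 point(s)
  x = 6: RHS = 0, y in [0]  -> 1 point(s)
  x = 11: RHS = 9, y in [3, 10]  -> 2 point(s)
Affine points: 7. Add the point at infinity: total = 8.

#E(F_13) = 8


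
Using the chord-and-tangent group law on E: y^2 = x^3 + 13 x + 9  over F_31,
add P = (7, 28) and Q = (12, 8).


P != Q, so use the chord formula.
s = (y2 - y1) / (x2 - x1) = (11) / (5) mod 31 = 27
x3 = s^2 - x1 - x2 mod 31 = 27^2 - 7 - 12 = 28
y3 = s (x1 - x3) - y1 mod 31 = 27 * (7 - 28) - 28 = 25

P + Q = (28, 25)


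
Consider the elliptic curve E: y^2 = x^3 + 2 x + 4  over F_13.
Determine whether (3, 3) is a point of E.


Check whether y^2 = x^3 + 2 x + 4 (mod 13) for (x, y) = (3, 3).
LHS: y^2 = 3^2 mod 13 = 9
RHS: x^3 + 2 x + 4 = 3^3 + 2*3 + 4 mod 13 = 11
LHS != RHS

No, not on the curve
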